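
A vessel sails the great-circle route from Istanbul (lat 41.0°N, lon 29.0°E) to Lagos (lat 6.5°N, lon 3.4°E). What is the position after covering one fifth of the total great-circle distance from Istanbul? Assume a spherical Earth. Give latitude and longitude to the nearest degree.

≈ lat 35°N, lon 22°E

Convert each endpoint to a unit vector on the sphere (x = cos φ cos λ, y = cos φ sin λ, z = sin φ).
The central angle between the endpoints is δ = arccos(p₁·p₂) ≈ 0.722 rad (41.4°).
Interpolate at f = 1/5 with slerp weights a = sin((1−f)δ)/sin δ ≈ 0.826, b = sin(fδ)/sin δ ≈ 0.218.
p = a·p₁ + b·p₂ ≈ (0.761, 0.315, 0.567); φ = arcsin(p_z) ≈ 34.52°, λ = atan2(p_y, p_x) ≈ 22.49°.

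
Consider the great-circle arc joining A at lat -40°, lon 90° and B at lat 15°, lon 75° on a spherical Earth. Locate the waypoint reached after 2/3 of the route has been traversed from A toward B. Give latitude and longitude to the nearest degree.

Convert each endpoint to a unit vector on the sphere (x = cos φ cos λ, y = cos φ sin λ, z = sin φ).
The central angle between the endpoints is δ = arccos(p₁·p₂) ≈ 0.990 rad (56.7°).
Interpolate at f = 2/3 with slerp weights a = sin((1−f)δ)/sin δ ≈ 0.388, b = sin(fδ)/sin δ ≈ 0.733.
p = a·p₁ + b·p₂ ≈ (0.183, 0.981, -0.059); φ = arcsin(p_z) ≈ -3.40°, λ = atan2(p_y, p_x) ≈ 79.42°.

≈ lat -3°, lon 79°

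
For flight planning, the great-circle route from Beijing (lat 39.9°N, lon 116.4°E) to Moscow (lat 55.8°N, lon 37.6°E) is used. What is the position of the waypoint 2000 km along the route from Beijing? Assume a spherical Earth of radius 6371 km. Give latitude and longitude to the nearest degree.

≈ lat 51°N, lon 96°E

Convert each endpoint to a unit vector on the sphere (x = cos φ cos λ, y = cos φ sin λ, z = sin φ).
The central angle between the endpoints is δ = arccos(p₁·p₂) ≈ 0.909 rad (52.1°). The total great-circle distance is δ·R ≈ 0.909 × 6371 ≈ 5793 km, so the target fraction is f = 2000/5793 ≈ 0.345.
Interpolate at f ≈ 0.345 with slerp weights a = sin((1−f)δ)/sin δ ≈ 0.711, b = sin(fδ)/sin δ ≈ 0.391.
p = a·p₁ + b·p₂ ≈ (-0.068, 0.623, 0.780); φ = arcsin(p_z) ≈ 51.22°, λ = atan2(p_y, p_x) ≈ 96.25°.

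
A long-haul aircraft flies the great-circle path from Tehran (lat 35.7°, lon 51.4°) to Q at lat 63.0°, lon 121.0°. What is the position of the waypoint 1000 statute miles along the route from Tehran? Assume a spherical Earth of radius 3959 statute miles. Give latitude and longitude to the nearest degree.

≈ lat 47°, lon 63°

The haversine formula gives a central angle δ ≈ 0.865 rad (49.6°) between the endpoints. The total great-circle distance is δ·R ≈ 0.865 × 3959 ≈ 3426 mi, so the target fraction is f = 1000/3426 ≈ 0.292.
Interpolate at f ≈ 0.292 with slerp weights a = sin((1−f)δ)/sin δ ≈ 0.755, b = sin(fδ)/sin δ ≈ 0.328.
p = a·p₁ + b·p₂ ≈ (0.306, 0.607, 0.733); φ = arcsin(p_z) ≈ 47.16°, λ = atan2(p_y, p_x) ≈ 63.26°.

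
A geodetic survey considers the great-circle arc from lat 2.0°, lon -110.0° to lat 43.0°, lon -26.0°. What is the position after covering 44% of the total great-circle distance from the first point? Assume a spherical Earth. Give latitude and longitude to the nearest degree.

Convert each endpoint to a unit vector on the sphere (x = cos φ cos λ, y = cos φ sin λ, z = sin φ).
The central angle between the endpoints is δ = arccos(p₁·p₂) ≈ 1.470 rad (84.2°).
Interpolate at f = 0.44 with slerp weights a = sin((1−f)δ)/sin δ ≈ 0.737, b = sin(fδ)/sin δ ≈ 0.606.
p = a·p₁ + b·p₂ ≈ (0.146, -0.887, 0.439); φ = arcsin(p_z) ≈ 26.03°, λ = atan2(p_y, p_x) ≈ -80.63°.

≈ lat 26°, lon -81°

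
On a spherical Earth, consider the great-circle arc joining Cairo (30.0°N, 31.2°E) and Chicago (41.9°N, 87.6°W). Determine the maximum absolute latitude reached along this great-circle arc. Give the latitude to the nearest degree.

≈ 56°N

The great circle lies in the plane with unit normal n̂ = (p₁ × p₂)/|p₁ × p₂|.
Here n̂_z ≈ -0.565; the vertex latitude is φ_max = arccos|n̂_z| ≈ 55.6°.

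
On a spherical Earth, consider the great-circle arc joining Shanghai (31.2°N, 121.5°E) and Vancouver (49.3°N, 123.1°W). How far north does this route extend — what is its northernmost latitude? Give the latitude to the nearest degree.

≈ 59°N

The great circle lies in the plane with unit normal n̂ = (p₁ × p₂)/|p₁ × p₂|.
Here n̂_z ≈ +0.510; the vertex latitude is φ_max = arccos|n̂_z| ≈ 59.3°.
Check via Clairaut: cos φ_max = |cos φ₁| · sin C = cos(31.2°)·sin(36.6°) ≈ 0.510, again giving ≈ 59.3°.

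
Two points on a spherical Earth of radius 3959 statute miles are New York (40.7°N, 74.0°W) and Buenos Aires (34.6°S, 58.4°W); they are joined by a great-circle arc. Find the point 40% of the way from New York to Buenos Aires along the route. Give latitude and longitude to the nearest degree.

≈ (11°N, 67°W)

Write both endpoints as unit vectors p₁, p₂ with components (cos φ cos λ, cos φ sin λ, sin φ).
The central angle between the endpoints is δ = arccos(p₁·p₂) ≈ 1.338 rad (76.7°).
Interpolate at f = 0.40 with slerp weights a = sin((1−f)δ)/sin δ ≈ 0.739, b = sin(fδ)/sin δ ≈ 0.524.
p = a·p₁ + b·p₂ ≈ (0.381, -0.906, 0.184); φ = arcsin(p_z) ≈ 10.63°, λ = atan2(p_y, p_x) ≈ -67.22°.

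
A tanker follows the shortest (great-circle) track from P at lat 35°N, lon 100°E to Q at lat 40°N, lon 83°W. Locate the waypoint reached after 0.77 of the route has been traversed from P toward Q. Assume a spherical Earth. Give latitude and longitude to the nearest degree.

The haversine formula gives a central angle δ ≈ 1.832 rad (104.9°) between the endpoints.
Interpolate at f = 0.77 with slerp weights a = sin((1−f)δ)/sin δ ≈ 0.423, b = sin(fδ)/sin δ ≈ 1.022.
p = a·p₁ + b·p₂ ≈ (0.035, -0.435, 0.900); φ = arcsin(p_z) ≈ 64.10°, λ = atan2(p_y, p_x) ≈ -85.38°.

≈ lat 64°N, lon 85°W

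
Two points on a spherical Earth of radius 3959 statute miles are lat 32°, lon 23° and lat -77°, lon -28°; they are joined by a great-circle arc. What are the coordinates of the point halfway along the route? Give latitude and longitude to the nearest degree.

The haversine formula gives a central angle δ ≈ 1.978 rad (113.3°) between the endpoints.
Interpolate at f = 1/2 with slerp weights a = sin((1−f)δ)/sin δ ≈ 0.910, b = sin(fδ)/sin δ ≈ 0.910.
p = a·p₁ + b·p₂ ≈ (0.891, 0.205, -0.404); φ = arcsin(p_z) ≈ -23.86°, λ = atan2(p_y, p_x) ≈ 12.98°.

≈ lat -24°, lon 13°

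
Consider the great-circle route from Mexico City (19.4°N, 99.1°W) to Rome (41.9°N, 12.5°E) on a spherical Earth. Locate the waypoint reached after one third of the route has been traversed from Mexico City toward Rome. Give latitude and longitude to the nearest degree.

≈ 39°N, 72°W

Write both endpoints as unit vectors p₁, p₂ with components (cos φ cos λ, cos φ sin λ, sin φ).
The central angle between the endpoints is δ = arccos(p₁·p₂) ≈ 1.607 rad (92.1°).
Interpolate at f = 1/3 with slerp weights a = sin((1−f)δ)/sin δ ≈ 0.879, b = sin(fδ)/sin δ ≈ 0.511.
p = a·p₁ + b·p₂ ≈ (0.240, -0.736, 0.633); φ = arcsin(p_z) ≈ 39.27°, λ = atan2(p_y, p_x) ≈ -71.93°.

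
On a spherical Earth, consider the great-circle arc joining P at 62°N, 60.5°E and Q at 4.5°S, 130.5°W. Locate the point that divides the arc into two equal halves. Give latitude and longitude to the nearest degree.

≈ 56°N, 140°W

Write both endpoints as unit vectors p₁, p₂ with components (cos φ cos λ, cos φ sin λ, sin φ).
The central angle between the endpoints is δ = arccos(p₁·p₂) ≈ 2.128 rad (121.9°).
Interpolate at f = 1/2 with slerp weights a = sin((1−f)δ)/sin δ ≈ 1.030, b = sin(fδ)/sin δ ≈ 1.030.
p = a·p₁ + b·p₂ ≈ (-0.429, -0.360, 0.829); φ = arcsin(p_z) ≈ 55.96°, λ = atan2(p_y, p_x) ≈ -139.99°.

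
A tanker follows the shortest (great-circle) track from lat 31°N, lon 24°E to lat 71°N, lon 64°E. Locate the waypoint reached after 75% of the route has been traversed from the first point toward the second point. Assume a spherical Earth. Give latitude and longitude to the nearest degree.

Write both endpoints as unit vectors p₁, p₂ with components (cos φ cos λ, cos φ sin λ, sin φ).
The central angle between the endpoints is δ = arccos(p₁·p₂) ≈ 0.794 rad (45.5°).
Interpolate at f = 0.75 with slerp weights a = sin((1−f)δ)/sin δ ≈ 0.277, b = sin(fδ)/sin δ ≈ 0.787.
p = a·p₁ + b·p₂ ≈ (0.329, 0.327, 0.886); φ = arcsin(p_z) ≈ 62.39°, λ = atan2(p_y, p_x) ≈ 44.81°.

≈ lat 62°N, lon 45°E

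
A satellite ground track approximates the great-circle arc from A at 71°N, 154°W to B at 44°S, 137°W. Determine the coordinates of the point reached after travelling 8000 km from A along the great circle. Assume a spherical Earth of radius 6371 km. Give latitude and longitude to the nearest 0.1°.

Write both endpoints as unit vectors p₁, p₂ with components (cos φ cos λ, cos φ sin λ, sin φ).
The central angle between the endpoints is δ = arccos(p₁·p₂) ≈ 2.018 rad (115.6°). The total great-circle distance is δ·R ≈ 2.018 × 6371 ≈ 12860 km, so the target fraction is f = 8000/12860 ≈ 0.622.
Interpolate at f ≈ 0.622 with slerp weights a = sin((1−f)δ)/sin δ ≈ 0.766, b = sin(fδ)/sin δ ≈ 1.055.
p = a·p₁ + b·p₂ ≈ (-0.779, -0.627, -0.008); φ = arcsin(p_z) ≈ -0.46°, λ = atan2(p_y, p_x) ≈ -141.18°.

≈ 0.5°S, 141.2°W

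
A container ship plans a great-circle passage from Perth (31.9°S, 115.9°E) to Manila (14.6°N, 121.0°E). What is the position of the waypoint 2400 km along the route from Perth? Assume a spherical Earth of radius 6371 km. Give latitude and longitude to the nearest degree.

≈ 10°S, 118°E

Write both endpoints as unit vectors p₁, p₂ with components (cos φ cos λ, cos φ sin λ, sin φ).
The central angle between the endpoints is δ = arccos(p₁·p₂) ≈ 0.816 rad (46.8°). The total great-circle distance is δ·R ≈ 0.816 × 6371 ≈ 5199 km, so the target fraction is f = 2400/5199 ≈ 0.462.
Interpolate at f ≈ 0.462 with slerp weights a = sin((1−f)δ)/sin δ ≈ 0.584, b = sin(fδ)/sin δ ≈ 0.505.
p = a·p₁ + b·p₂ ≈ (-0.468, 0.865, -0.181); φ = arcsin(p_z) ≈ -10.44°, λ = atan2(p_y, p_x) ≈ 118.43°.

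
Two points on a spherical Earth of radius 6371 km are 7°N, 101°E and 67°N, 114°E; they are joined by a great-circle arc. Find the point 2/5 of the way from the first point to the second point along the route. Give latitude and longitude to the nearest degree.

≈ 31°N, 104°E

Write both endpoints as unit vectors p₁, p₂ with components (cos φ cos λ, cos φ sin λ, sin φ).
The central angle between the endpoints is δ = arccos(p₁·p₂) ≈ 1.059 rad (60.7°).
Interpolate at f = 2/5 with slerp weights a = sin((1−f)δ)/sin δ ≈ 0.681, b = sin(fδ)/sin δ ≈ 0.471.
p = a·p₁ + b·p₂ ≈ (-0.204, 0.831, 0.517); φ = arcsin(p_z) ≈ 31.12°, λ = atan2(p_y, p_x) ≈ 103.77°.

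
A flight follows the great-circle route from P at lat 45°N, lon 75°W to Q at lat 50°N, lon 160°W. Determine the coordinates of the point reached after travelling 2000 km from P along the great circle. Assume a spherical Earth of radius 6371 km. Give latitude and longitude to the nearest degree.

Write both endpoints as unit vectors p₁, p₂ with components (cos φ cos λ, cos φ sin λ, sin φ).
The central angle between the endpoints is δ = arccos(p₁·p₂) ≈ 0.950 rad (54.5°). The total great-circle distance is δ·R ≈ 0.950 × 6371 ≈ 6056 km, so the target fraction is f = 2000/6056 ≈ 0.330.
Interpolate at f ≈ 0.330 with slerp weights a = sin((1−f)δ)/sin δ ≈ 0.731, b = sin(fδ)/sin δ ≈ 0.379.
p = a·p₁ + b·p₂ ≈ (-0.096, -0.582, 0.807); φ = arcsin(p_z) ≈ 53.83°, λ = atan2(p_y, p_x) ≈ -99.31°.

≈ lat 54°N, lon 99°W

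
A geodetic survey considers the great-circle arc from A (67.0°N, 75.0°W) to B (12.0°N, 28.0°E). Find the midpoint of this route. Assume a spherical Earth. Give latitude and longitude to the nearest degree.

Convert each endpoint to a unit vector on the sphere (x = cos φ cos λ, y = cos φ sin λ, z = sin φ).
The central angle between the endpoints is δ = arccos(p₁·p₂) ≈ 1.465 rad (83.9°).
Interpolate at f = 1/2 with slerp weights a = sin((1−f)δ)/sin δ ≈ 0.673, b = sin(fδ)/sin δ ≈ 0.673.
p = a·p₁ + b·p₂ ≈ (0.649, 0.055, 0.759); φ = arcsin(p_z) ≈ 49.37°, λ = atan2(p_y, p_x) ≈ 4.85°.

≈ (49°N, 5°E)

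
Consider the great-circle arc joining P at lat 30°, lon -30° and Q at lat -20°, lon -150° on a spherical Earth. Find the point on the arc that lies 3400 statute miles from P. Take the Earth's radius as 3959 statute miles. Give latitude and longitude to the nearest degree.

≈ lat 16°, lon -82°

Convert each endpoint to a unit vector on the sphere (x = cos φ cos λ, y = cos φ sin λ, z = sin φ).
The central angle between the endpoints is δ = arccos(p₁·p₂) ≈ 2.187 rad (125.3°). The total great-circle distance is δ·R ≈ 2.187 × 3959 ≈ 8658 mi, so the target fraction is f = 3400/8658 ≈ 0.393.
Interpolate at f ≈ 0.393 with slerp weights a = sin((1−f)δ)/sin δ ≈ 1.189, b = sin(fδ)/sin δ ≈ 0.928.
p = a·p₁ + b·p₂ ≈ (0.137, -0.951, 0.277); φ = arcsin(p_z) ≈ 16.11°, λ = atan2(p_y, p_x) ≈ -81.79°.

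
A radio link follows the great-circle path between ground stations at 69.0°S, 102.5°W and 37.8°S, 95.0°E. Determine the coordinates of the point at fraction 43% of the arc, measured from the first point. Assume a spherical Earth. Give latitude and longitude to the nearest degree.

The haversine formula gives a central angle δ ≈ 1.264 rad (72.4°) between the endpoints.
Interpolate at f = 0.43 with slerp weights a = sin((1−f)δ)/sin δ ≈ 0.692, b = sin(fδ)/sin δ ≈ 0.542.
p = a·p₁ + b·p₂ ≈ (-0.091, 0.185, -0.979); φ = arcsin(p_z) ≈ -78.11°, λ = atan2(p_y, p_x) ≈ 116.22°.

≈ 78°S, 116°E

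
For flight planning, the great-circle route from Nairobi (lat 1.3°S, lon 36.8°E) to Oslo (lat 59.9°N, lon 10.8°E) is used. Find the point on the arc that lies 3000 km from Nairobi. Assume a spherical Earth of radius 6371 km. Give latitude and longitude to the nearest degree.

≈ lat 25°N, lon 30°E

Write both endpoints as unit vectors p₁, p₂ with components (cos φ cos λ, cos φ sin λ, sin φ).
The central angle between the endpoints is δ = arccos(p₁·p₂) ≈ 1.125 rad (64.5°). The total great-circle distance is δ·R ≈ 1.125 × 6371 ≈ 7169 km, so the target fraction is f = 3000/7169 ≈ 0.418.
Interpolate at f ≈ 0.418 with slerp weights a = sin((1−f)δ)/sin δ ≈ 0.674, b = sin(fδ)/sin δ ≈ 0.503.
p = a·p₁ + b·p₂ ≈ (0.788, 0.451, 0.420); φ = arcsin(p_z) ≈ 24.81°, λ = atan2(p_y, p_x) ≈ 29.81°.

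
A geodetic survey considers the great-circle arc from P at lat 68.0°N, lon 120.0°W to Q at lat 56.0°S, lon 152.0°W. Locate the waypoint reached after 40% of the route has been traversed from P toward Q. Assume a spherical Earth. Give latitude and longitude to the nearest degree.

Write both endpoints as unit vectors p₁, p₂ with components (cos φ cos λ, cos φ sin λ, sin φ).
The central angle between the endpoints is δ = arccos(p₁·p₂) ≈ 2.203 rad (126.2°).
Interpolate at f = 0.40 with slerp weights a = sin((1−f)δ)/sin δ ≈ 1.201, b = sin(fδ)/sin δ ≈ 0.956.
p = a·p₁ + b·p₂ ≈ (-0.697, -0.641, 0.321); φ = arcsin(p_z) ≈ 18.73°, λ = atan2(p_y, p_x) ≈ -137.41°.

≈ lat 19°N, lon 137°W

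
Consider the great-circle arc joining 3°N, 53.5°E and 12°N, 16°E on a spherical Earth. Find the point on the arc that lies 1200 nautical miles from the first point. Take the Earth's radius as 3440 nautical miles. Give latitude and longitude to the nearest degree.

≈ 8°N, 34°E

Convert each endpoint to a unit vector on the sphere (x = cos φ cos λ, y = cos φ sin λ, z = sin φ).
The central angle between the endpoints is δ = arccos(p₁·p₂) ≈ 0.667 rad (38.2°). The total great-circle distance is δ·R ≈ 0.667 × 3440 ≈ 2294 nmi, so the target fraction is f = 1200/2294 ≈ 0.523.
Interpolate at f ≈ 0.523 with slerp weights a = sin((1−f)δ)/sin δ ≈ 0.505, b = sin(fδ)/sin δ ≈ 0.553.
p = a·p₁ + b·p₂ ≈ (0.820, 0.555, 0.141); φ = arcsin(p_z) ≈ 8.13°, λ = atan2(p_y, p_x) ≈ 34.08°.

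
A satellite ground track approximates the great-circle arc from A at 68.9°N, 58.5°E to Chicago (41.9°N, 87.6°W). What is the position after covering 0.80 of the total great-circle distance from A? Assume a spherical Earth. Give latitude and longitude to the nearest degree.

The haversine formula gives a central angle δ ≈ 1.159 rad (66.4°) between the endpoints.
Interpolate at f = 0.80 with slerp weights a = sin((1−f)δ)/sin δ ≈ 0.251, b = sin(fδ)/sin δ ≈ 0.873.
p = a·p₁ + b·p₂ ≈ (0.074, -0.572, 0.817); φ = arcsin(p_z) ≈ 54.76°, λ = atan2(p_y, p_x) ≈ -82.60°.

≈ 55°N, 83°W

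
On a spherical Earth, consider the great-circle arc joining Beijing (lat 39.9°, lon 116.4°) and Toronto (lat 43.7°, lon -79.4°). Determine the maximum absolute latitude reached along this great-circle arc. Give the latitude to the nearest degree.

≈ 81°

The great circle lies in the plane with unit normal n̂ = (p₁ × p₂)/|p₁ × p₂|.
Here n̂_z ≈ +0.152; the vertex latitude is φ_max = arccos|n̂_z| ≈ 81.3°.
Check via Clairaut: cos φ_max = |cos φ₁| · sin C = cos(39.9°)·sin(11.4°) ≈ 0.152, again giving ≈ 81.3°.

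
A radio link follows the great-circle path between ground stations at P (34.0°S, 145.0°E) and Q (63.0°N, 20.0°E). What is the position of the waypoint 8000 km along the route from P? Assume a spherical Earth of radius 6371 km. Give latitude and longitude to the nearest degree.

≈ (30°N, 109°E)

Convert each endpoint to a unit vector on the sphere (x = cos φ cos λ, y = cos φ sin λ, z = sin φ).
The central angle between the endpoints is δ = arccos(p₁·p₂) ≈ 2.366 rad (135.6°). The total great-circle distance is δ·R ≈ 2.366 × 6371 ≈ 15075 km, so the target fraction is f = 8000/15075 ≈ 0.531.
Interpolate at f ≈ 0.531 with slerp weights a = sin((1−f)δ)/sin δ ≈ 1.280, b = sin(fδ)/sin δ ≈ 1.358.
p = a·p₁ + b·p₂ ≈ (-0.290, 0.819, 0.494); φ = arcsin(p_z) ≈ 29.64°, λ = atan2(p_y, p_x) ≈ 109.47°.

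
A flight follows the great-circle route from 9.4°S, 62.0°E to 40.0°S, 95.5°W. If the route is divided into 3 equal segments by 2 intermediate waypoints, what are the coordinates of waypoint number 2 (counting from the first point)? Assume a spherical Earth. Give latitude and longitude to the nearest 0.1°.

Convert each endpoint to a unit vector on the sphere (x = cos φ cos λ, y = cos φ sin λ, z = sin φ).
The central angle between the endpoints is δ = arccos(p₁·p₂) ≈ 2.206 rad (126.4°).
Interpolate at f = 2/3 with slerp weights a = sin((1−f)δ)/sin δ ≈ 0.833, b = sin(fδ)/sin δ ≈ 1.236.
p = a·p₁ + b·p₂ ≈ (0.295, -0.217, -0.931); φ = arcsin(p_z) ≈ -68.52°, λ = atan2(p_y, p_x) ≈ -36.27°.

≈ 68.5°S, 36.3°W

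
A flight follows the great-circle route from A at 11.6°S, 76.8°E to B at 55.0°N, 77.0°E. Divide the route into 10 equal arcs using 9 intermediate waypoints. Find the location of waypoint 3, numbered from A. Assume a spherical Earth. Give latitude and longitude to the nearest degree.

Convert each endpoint to a unit vector on the sphere (x = cos φ cos λ, y = cos φ sin λ, z = sin φ).
The central angle between the endpoints is δ = arccos(p₁·p₂) ≈ 1.162 rad (66.6°).
Interpolate at f = 3/10 with slerp weights a = sin((1−f)δ)/sin δ ≈ 0.792, b = sin(fδ)/sin δ ≈ 0.372.
p = a·p₁ + b·p₂ ≈ (0.225, 0.963, 0.146); φ = arcsin(p_z) ≈ 8.38°, λ = atan2(p_y, p_x) ≈ 76.84°.

≈ 8°N, 77°E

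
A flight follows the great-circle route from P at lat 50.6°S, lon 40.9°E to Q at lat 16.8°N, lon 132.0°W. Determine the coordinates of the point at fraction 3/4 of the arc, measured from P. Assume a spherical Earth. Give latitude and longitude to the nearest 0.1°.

≈ lat 19.3°S, lon 127.0°W

Write both endpoints as unit vectors p₁, p₂ with components (cos φ cos λ, cos φ sin λ, sin φ).
The central angle between the endpoints is δ = arccos(p₁·p₂) ≈ 2.543 rad (145.7°).
Interpolate at f = 3/4 with slerp weights a = sin((1−f)δ)/sin δ ≈ 1.054, b = sin(fδ)/sin δ ≈ 1.676.
p = a·p₁ + b·p₂ ≈ (-0.568, -0.754, -0.330); φ = arcsin(p_z) ≈ -19.29°, λ = atan2(p_y, p_x) ≈ -126.97°.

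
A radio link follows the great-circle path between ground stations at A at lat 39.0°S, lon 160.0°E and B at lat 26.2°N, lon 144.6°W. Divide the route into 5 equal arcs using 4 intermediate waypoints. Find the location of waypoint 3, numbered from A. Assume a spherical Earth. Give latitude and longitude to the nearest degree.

≈ lat 0°N, lon 165°W

From cos δ = sin φ₁ sin φ₂ + cos φ₁ cos φ₂ cos Δλ, the central angle is δ ≈ 1.452 rad (83.2°).
Interpolate at f = 3/5 with slerp weights a = sin((1−f)δ)/sin δ ≈ 0.553, b = sin(fδ)/sin δ ≈ 0.771.
p = a·p₁ + b·p₂ ≈ (-0.967, -0.254, -0.008); φ = arcsin(p_z) ≈ -0.43°, λ = atan2(p_y, p_x) ≈ -165.31°.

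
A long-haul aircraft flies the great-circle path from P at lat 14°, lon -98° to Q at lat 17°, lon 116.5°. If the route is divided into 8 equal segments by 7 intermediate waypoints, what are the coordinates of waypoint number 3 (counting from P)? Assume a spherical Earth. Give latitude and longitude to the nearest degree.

From cos δ = sin φ₁ sin φ₂ + cos φ₁ cos φ₂ cos Δλ, the central angle is δ ≈ 2.338 rad (133.9°).
Interpolate at f = 3/8 with slerp weights a = sin((1−f)δ)/sin δ ≈ 1.381, b = sin(fδ)/sin δ ≈ 1.068.
p = a·p₁ + b·p₂ ≈ (-0.642, -0.413, 0.646); φ = arcsin(p_z) ≈ 40.25°, λ = atan2(p_y, p_x) ≈ -147.25°.

≈ lat 40°, lon -147°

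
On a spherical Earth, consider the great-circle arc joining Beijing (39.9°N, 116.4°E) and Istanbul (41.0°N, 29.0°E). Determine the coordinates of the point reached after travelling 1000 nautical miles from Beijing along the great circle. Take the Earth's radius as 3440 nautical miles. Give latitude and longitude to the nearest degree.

≈ 47°N, 96°E

Write both endpoints as unit vectors p₁, p₂ with components (cos φ cos λ, cos φ sin λ, sin φ).
The central angle between the endpoints is δ = arccos(p₁·p₂) ≈ 1.107 rad (63.4°). The total great-circle distance is δ·R ≈ 1.107 × 3440 ≈ 3809 nmi, so the target fraction is f = 1000/3809 ≈ 0.263.
Interpolate at f ≈ 0.263 with slerp weights a = sin((1−f)δ)/sin δ ≈ 0.815, b = sin(fδ)/sin δ ≈ 0.320.
p = a·p₁ + b·p₂ ≈ (-0.066, 0.677, 0.733); φ = arcsin(p_z) ≈ 47.13°, λ = atan2(p_y, p_x) ≈ 95.60°.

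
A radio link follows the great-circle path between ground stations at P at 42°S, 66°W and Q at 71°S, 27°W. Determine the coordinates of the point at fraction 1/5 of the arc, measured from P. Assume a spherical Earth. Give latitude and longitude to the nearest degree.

≈ 48°S, 62°W

Write both endpoints as unit vectors p₁, p₂ with components (cos φ cos λ, cos φ sin λ, sin φ).
The central angle between the endpoints is δ = arccos(p₁·p₂) ≈ 0.608 rad (34.8°).
Interpolate at f = 1/5 with slerp weights a = sin((1−f)δ)/sin δ ≈ 0.818, b = sin(fδ)/sin δ ≈ 0.212.
p = a·p₁ + b·p₂ ≈ (0.309, -0.587, -0.748); φ = arcsin(p_z) ≈ -48.45°, λ = atan2(p_y, p_x) ≈ -62.24°.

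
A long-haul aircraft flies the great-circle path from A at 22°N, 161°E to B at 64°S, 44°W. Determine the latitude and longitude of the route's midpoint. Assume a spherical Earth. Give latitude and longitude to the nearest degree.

≈ 43°S, 180°E

From cos δ = sin φ₁ sin φ₂ + cos φ₁ cos φ₂ cos Δλ, the central angle is δ ≈ 2.353 rad (134.8°).
Interpolate at f = 1/2 with slerp weights a = sin((1−f)δ)/sin δ ≈ 1.302, b = sin(fδ)/sin δ ≈ 1.302.
p = a·p₁ + b·p₂ ≈ (-0.731, -0.003, -0.683); φ = arcsin(p_z) ≈ -43.04°, λ = atan2(p_y, p_x) ≈ -179.73°.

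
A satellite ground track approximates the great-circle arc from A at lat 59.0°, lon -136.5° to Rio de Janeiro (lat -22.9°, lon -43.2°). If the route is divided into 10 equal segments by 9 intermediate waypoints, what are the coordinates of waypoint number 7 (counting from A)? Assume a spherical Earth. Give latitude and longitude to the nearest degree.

From cos δ = sin φ₁ sin φ₂ + cos φ₁ cos φ₂ cos Δλ, the central angle is δ ≈ 1.940 rad (111.2°).
Interpolate at f = 7/10 with slerp weights a = sin((1−f)δ)/sin δ ≈ 0.589, b = sin(fδ)/sin δ ≈ 1.048.
p = a·p₁ + b·p₂ ≈ (0.484, -0.870, 0.097); φ = arcsin(p_z) ≈ 5.59°, λ = atan2(p_y, p_x) ≈ -60.93°.

≈ lat 6°, lon -61°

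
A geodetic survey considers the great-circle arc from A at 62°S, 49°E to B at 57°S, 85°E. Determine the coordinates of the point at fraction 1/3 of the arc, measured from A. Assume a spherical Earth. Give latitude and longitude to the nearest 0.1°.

≈ 61.5°S, 62.1°E

From cos δ = sin φ₁ sin φ₂ + cos φ₁ cos φ₂ cos Δλ, the central angle is δ ≈ 0.326 rad (18.7°).
Interpolate at f = 1/3 with slerp weights a = sin((1−f)δ)/sin δ ≈ 0.673, b = sin(fδ)/sin δ ≈ 0.339.
p = a·p₁ + b·p₂ ≈ (0.223, 0.422, -0.878); φ = arcsin(p_z) ≈ -61.46°, λ = atan2(p_y, p_x) ≈ 62.12°.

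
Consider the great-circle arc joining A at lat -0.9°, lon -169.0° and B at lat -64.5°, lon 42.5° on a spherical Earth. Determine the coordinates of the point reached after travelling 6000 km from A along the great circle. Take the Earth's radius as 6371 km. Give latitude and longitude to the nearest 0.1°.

≈ lat -52.6°, lon 172.4°

Convert each endpoint to a unit vector on the sphere (x = cos φ cos λ, y = cos φ sin λ, z = sin φ).
The central angle between the endpoints is δ = arccos(p₁·p₂) ≈ 1.931 rad (110.7°). The total great-circle distance is δ·R ≈ 1.931 × 6371 ≈ 12305 km, so the target fraction is f = 6000/12305 ≈ 0.488.
Interpolate at f ≈ 0.488 with slerp weights a = sin((1−f)δ)/sin δ ≈ 0.893, b = sin(fδ)/sin δ ≈ 0.864.
p = a·p₁ + b·p₂ ≈ (-0.602, 0.081, -0.794); φ = arcsin(p_z) ≈ -52.56°, λ = atan2(p_y, p_x) ≈ 172.35°.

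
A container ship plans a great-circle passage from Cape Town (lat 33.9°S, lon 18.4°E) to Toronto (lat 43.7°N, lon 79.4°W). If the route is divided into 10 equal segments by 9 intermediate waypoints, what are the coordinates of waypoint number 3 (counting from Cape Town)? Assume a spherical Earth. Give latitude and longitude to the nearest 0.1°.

≈ lat 10.0°S, lon 10.0°W

The haversine formula gives a central angle δ ≈ 2.056 rad (117.8°) between the endpoints.
Interpolate at f = 3/10 with slerp weights a = sin((1−f)δ)/sin δ ≈ 1.121, b = sin(fδ)/sin δ ≈ 0.654.
p = a·p₁ + b·p₂ ≈ (0.970, -0.171, -0.173); φ = arcsin(p_z) ≈ -9.98°, λ = atan2(p_y, p_x) ≈ -10.01°.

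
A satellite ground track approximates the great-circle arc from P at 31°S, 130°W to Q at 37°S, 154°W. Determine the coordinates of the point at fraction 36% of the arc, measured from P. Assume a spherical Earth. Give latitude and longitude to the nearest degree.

From cos δ = sin φ₁ sin φ₂ + cos φ₁ cos φ₂ cos Δλ, the central angle is δ ≈ 0.362 rad (20.7°).
Interpolate at f = 0.36 with slerp weights a = sin((1−f)δ)/sin δ ≈ 0.648, b = sin(fδ)/sin δ ≈ 0.367.
p = a·p₁ + b·p₂ ≈ (-0.621, -0.554, -0.555); φ = arcsin(p_z) ≈ -33.69°, λ = atan2(p_y, p_x) ≈ -138.24°.

≈ 34°S, 138°W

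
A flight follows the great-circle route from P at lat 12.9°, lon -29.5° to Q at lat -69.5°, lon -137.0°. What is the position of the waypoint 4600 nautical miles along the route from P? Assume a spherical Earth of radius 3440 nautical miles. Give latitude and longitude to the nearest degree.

≈ lat -57°, lon -68°

Write both endpoints as unit vectors p₁, p₂ with components (cos φ cos λ, cos φ sin λ, sin φ).
The central angle between the endpoints is δ = arccos(p₁·p₂) ≈ 1.888 rad (108.2°). The total great-circle distance is δ·R ≈ 1.888 × 3440 ≈ 6494 nmi, so the target fraction is f = 4600/6494 ≈ 0.708.
Interpolate at f ≈ 0.708 with slerp weights a = sin((1−f)δ)/sin δ ≈ 0.551, b = sin(fδ)/sin δ ≈ 1.024.
p = a·p₁ + b·p₂ ≈ (0.205, -0.509, -0.836); φ = arcsin(p_z) ≈ -56.73°, λ = atan2(p_y, p_x) ≈ -68.06°.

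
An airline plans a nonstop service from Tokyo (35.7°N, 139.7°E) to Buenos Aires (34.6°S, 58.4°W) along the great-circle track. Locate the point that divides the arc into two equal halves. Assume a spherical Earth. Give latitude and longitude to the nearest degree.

Convert each endpoint to a unit vector on the sphere (x = cos φ cos λ, y = cos φ sin λ, z = sin φ).
The central angle between the endpoints is δ = arccos(p₁·p₂) ≈ 2.883 rad (165.2°).
Interpolate at f = 1/2 with slerp weights a = sin((1−f)δ)/sin δ ≈ 3.877, b = sin(fδ)/sin δ ≈ 3.877.
p = a·p₁ + b·p₂ ≈ (-0.729, -0.682, 0.061); φ = arcsin(p_z) ≈ 3.49°, λ = atan2(p_y, p_x) ≈ -136.92°.

≈ 3°N, 137°W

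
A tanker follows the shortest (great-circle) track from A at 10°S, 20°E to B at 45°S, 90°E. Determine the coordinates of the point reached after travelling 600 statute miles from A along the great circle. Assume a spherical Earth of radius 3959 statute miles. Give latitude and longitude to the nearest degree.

≈ 16°S, 26°E

The haversine formula gives a central angle δ ≈ 1.202 rad (68.8°) between the endpoints. The total great-circle distance is δ·R ≈ 1.202 × 3959 ≈ 4757 mi, so the target fraction is f = 600/4757 ≈ 0.126.
Interpolate at f ≈ 0.126 with slerp weights a = sin((1−f)δ)/sin δ ≈ 0.930, b = sin(fδ)/sin δ ≈ 0.162.
p = a·p₁ + b·p₂ ≈ (0.861, 0.428, -0.276); φ = arcsin(p_z) ≈ -16.02°, λ = atan2(p_y, p_x) ≈ 26.43°.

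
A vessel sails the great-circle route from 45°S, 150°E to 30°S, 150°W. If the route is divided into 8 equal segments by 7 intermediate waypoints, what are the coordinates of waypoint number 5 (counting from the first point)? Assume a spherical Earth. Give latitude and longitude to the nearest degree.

≈ 39°S, 169°W

Convert each endpoint to a unit vector on the sphere (x = cos φ cos λ, y = cos φ sin λ, z = sin φ).
The central angle between the endpoints is δ = arccos(p₁·p₂) ≈ 0.850 rad (48.7°).
Interpolate at f = 5/8 with slerp weights a = sin((1−f)δ)/sin δ ≈ 0.417, b = sin(fδ)/sin δ ≈ 0.674.
p = a·p₁ + b·p₂ ≈ (-0.761, -0.145, -0.632); φ = arcsin(p_z) ≈ -39.21°, λ = atan2(p_y, p_x) ≈ -169.25°.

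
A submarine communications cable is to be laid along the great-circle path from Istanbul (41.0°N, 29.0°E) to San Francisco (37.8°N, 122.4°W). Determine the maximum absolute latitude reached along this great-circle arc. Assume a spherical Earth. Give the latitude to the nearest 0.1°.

≈ 73.3°N

The great circle lies in the plane with unit normal n̂ = (p₁ × p₂)/|p₁ × p₂|.
Here n̂_z ≈ -0.288; the vertex latitude is φ_max = arccos|n̂_z| ≈ 73.3°.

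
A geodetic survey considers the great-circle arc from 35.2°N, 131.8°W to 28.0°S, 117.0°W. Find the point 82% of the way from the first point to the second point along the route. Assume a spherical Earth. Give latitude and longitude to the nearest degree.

The haversine formula gives a central angle δ ≈ 1.130 rad (64.7°) between the endpoints.
Interpolate at f = 0.82 with slerp weights a = sin((1−f)δ)/sin δ ≈ 0.223, b = sin(fδ)/sin δ ≈ 0.884.
p = a·p₁ + b·p₂ ≈ (-0.476, -0.832, -0.286); φ = arcsin(p_z) ≈ -16.64°, λ = atan2(p_y, p_x) ≈ -119.79°.

≈ 17°S, 120°W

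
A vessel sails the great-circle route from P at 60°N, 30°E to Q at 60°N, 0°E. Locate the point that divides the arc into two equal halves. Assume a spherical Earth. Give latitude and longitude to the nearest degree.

≈ 61°N, 15°E

Write both endpoints as unit vectors p₁, p₂ with components (cos φ cos λ, cos φ sin λ, sin φ).
The central angle between the endpoints is δ = arccos(p₁·p₂) ≈ 0.260 rad (14.9°).
Interpolate at f = 1/2 with slerp weights a = sin((1−f)δ)/sin δ ≈ 0.504, b = sin(fδ)/sin δ ≈ 0.504.
p = a·p₁ + b·p₂ ≈ (0.470, 0.126, 0.873); φ = arcsin(p_z) ≈ 60.85°, λ = atan2(p_y, p_x) ≈ 15.00°.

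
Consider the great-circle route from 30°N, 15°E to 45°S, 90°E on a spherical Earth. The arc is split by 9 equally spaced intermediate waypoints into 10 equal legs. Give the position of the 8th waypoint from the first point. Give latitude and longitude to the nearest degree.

Write both endpoints as unit vectors p₁, p₂ with components (cos φ cos λ, cos φ sin λ, sin φ).
The central angle between the endpoints is δ = arccos(p₁·p₂) ≈ 1.767 rad (101.2°).
Interpolate at f = 8/10 with slerp weights a = sin((1−f)δ)/sin δ ≈ 0.353, b = sin(fδ)/sin δ ≈ 1.007.
p = a·p₁ + b·p₂ ≈ (0.295, 0.791, -0.536); φ = arcsin(p_z) ≈ -32.39°, λ = atan2(p_y, p_x) ≈ 69.54°.

≈ 32°S, 70°E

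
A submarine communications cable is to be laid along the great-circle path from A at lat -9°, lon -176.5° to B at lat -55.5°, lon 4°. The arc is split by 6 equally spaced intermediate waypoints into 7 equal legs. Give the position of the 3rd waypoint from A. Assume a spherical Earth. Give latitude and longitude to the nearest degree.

≈ lat -58°, lon -177°

Write both endpoints as unit vectors p₁, p₂ with components (cos φ cos λ, cos φ sin λ, sin φ).
The central angle between the endpoints is δ = arccos(p₁·p₂) ≈ 2.016 rad (115.5°).
Interpolate at f = 3/7 with slerp weights a = sin((1−f)δ)/sin δ ≈ 1.012, b = sin(fδ)/sin δ ≈ 0.842.
p = a·p₁ + b·p₂ ≈ (-0.522, -0.028, -0.853); φ = arcsin(p_z) ≈ -58.50°, λ = atan2(p_y, p_x) ≈ -176.96°.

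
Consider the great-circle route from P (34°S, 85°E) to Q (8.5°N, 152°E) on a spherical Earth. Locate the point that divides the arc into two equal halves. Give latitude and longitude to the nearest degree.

From cos δ = sin φ₁ sin φ₂ + cos φ₁ cos φ₂ cos Δλ, the central angle is δ ≈ 1.331 rad (76.2°).
Interpolate at f = 1/2 with slerp weights a = sin((1−f)δ)/sin δ ≈ 0.636, b = sin(fδ)/sin δ ≈ 0.636.
p = a·p₁ + b·p₂ ≈ (-0.509, 0.820, -0.261); φ = arcsin(p_z) ≈ -15.16°, λ = atan2(p_y, p_x) ≈ 121.83°.

≈ (15°S, 122°E)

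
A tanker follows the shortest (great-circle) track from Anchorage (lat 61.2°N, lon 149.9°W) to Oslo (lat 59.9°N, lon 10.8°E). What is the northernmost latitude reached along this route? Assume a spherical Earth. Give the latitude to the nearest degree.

≈ 85°N

The great circle lies in the plane with unit normal n̂ = (p₁ × p₂)/|p₁ × p₂|.
Here n̂_z ≈ +0.094; the vertex latitude is φ_max = arccos|n̂_z| ≈ 84.6°.
Check via Clairaut: cos φ_max = |cos φ₁| · sin C = cos(61.2°)·sin(11.3°) ≈ 0.094, again giving ≈ 84.6°.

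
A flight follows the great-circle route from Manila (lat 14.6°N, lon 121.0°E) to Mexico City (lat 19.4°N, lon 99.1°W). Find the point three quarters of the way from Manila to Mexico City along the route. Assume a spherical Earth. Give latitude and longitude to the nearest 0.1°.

≈ lat 36.0°N, lon 130.3°W

Convert each endpoint to a unit vector on the sphere (x = cos φ cos λ, y = cos φ sin λ, z = sin φ).
The central angle between the endpoints is δ = arccos(p₁·p₂) ≈ 2.233 rad (127.9°).
Interpolate at f = 3/4 with slerp weights a = sin((1−f)δ)/sin δ ≈ 0.671, b = sin(fδ)/sin δ ≈ 1.261.
p = a·p₁ + b·p₂ ≈ (-0.523, -0.617, 0.588); φ = arcsin(p_z) ≈ 36.01°, λ = atan2(p_y, p_x) ≈ -130.25°.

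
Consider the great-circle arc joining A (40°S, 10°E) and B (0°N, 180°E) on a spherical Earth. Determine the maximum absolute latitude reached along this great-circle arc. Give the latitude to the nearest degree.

The great circle lies in the plane with unit normal n̂ = (p₁ × p₂)/|p₁ × p₂|.
Here n̂_z ≈ +0.203; the vertex latitude is φ_max = arccos|n̂_z| ≈ 78.3°.
Check via Clairaut: cos φ_max = |cos φ₁| · sin C = cos(40.0°)·sin(164.7°) ≈ 0.203, again giving ≈ 78.3°.

≈ 78°S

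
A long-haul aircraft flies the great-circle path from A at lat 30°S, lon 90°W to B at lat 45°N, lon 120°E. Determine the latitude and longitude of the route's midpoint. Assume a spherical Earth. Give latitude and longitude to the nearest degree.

The haversine formula gives a central angle δ ≈ 2.655 rad (152.1°) between the endpoints.
Interpolate at f = 1/2 with slerp weights a = sin((1−f)δ)/sin δ ≈ 2.075, b = sin(fδ)/sin δ ≈ 2.075.
p = a·p₁ + b·p₂ ≈ (-0.734, -0.526, 0.430); φ = arcsin(p_z) ≈ 25.45°, λ = atan2(p_y, p_x) ≈ -144.34°.

≈ lat 25°N, lon 144°W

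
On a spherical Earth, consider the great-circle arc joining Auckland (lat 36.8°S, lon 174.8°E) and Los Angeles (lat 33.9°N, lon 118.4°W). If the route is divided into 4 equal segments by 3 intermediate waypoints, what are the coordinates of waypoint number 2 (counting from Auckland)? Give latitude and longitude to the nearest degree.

Write both endpoints as unit vectors p₁, p₂ with components (cos φ cos λ, cos φ sin λ, sin φ).
The central angle between the endpoints is δ = arccos(p₁·p₂) ≈ 1.643 rad (94.1°).
Interpolate at f = 2/4 with slerp weights a = sin((1−f)δ)/sin δ ≈ 0.734, b = sin(fδ)/sin δ ≈ 0.734.
p = a·p₁ + b·p₂ ≈ (-0.875, -0.483, -0.030); φ = arcsin(p_z) ≈ -1.74°, λ = atan2(p_y, p_x) ≈ -151.12°.

≈ lat 2°S, lon 151°W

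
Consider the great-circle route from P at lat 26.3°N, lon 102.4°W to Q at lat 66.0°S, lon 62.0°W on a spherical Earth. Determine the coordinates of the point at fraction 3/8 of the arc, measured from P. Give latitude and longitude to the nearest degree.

≈ lat 9°S, lon 93°W

The haversine formula gives a central angle δ ≈ 1.698 rad (97.3°) between the endpoints.
Interpolate at f = 3/8 with slerp weights a = sin((1−f)δ)/sin δ ≈ 0.880, b = sin(fδ)/sin δ ≈ 0.600.
p = a·p₁ + b·p₂ ≈ (-0.055, -0.986, -0.158); φ = arcsin(p_z) ≈ -9.07°, λ = atan2(p_y, p_x) ≈ -93.19°.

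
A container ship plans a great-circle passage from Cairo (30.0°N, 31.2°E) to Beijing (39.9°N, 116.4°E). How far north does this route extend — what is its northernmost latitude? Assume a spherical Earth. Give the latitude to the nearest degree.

The great circle lies in the plane with unit normal n̂ = (p₁ × p₂)/|p₁ × p₂|.
Here n̂_z ≈ +0.715; the vertex latitude is φ_max = arccos|n̂_z| ≈ 44.4°.
Check via Clairaut: cos φ_max = |cos φ₁| · sin C = cos(30.0°)·sin(55.6°) ≈ 0.715, again giving ≈ 44.4°.

≈ 44°N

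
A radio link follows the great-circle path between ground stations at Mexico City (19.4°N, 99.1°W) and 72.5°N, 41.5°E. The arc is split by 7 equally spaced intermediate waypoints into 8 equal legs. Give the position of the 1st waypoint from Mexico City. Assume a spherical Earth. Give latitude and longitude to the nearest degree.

The haversine formula gives a central angle δ ≈ 1.473 rad (84.4°) between the endpoints.
Interpolate at f = 1/8 with slerp weights a = sin((1−f)δ)/sin δ ≈ 0.965, b = sin(fδ)/sin δ ≈ 0.184.
p = a·p₁ + b·p₂ ≈ (-0.103, -0.862, 0.496); φ = arcsin(p_z) ≈ 29.74°, λ = atan2(p_y, p_x) ≈ -96.78°.

≈ 30°N, 97°W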